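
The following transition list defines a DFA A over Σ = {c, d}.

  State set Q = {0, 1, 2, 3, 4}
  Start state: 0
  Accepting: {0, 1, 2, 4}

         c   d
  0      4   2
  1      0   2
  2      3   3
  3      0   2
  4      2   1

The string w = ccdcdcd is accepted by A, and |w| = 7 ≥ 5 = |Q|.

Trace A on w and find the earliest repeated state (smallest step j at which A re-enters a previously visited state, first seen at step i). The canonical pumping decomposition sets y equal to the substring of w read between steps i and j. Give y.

Run of A on w = c c d c d c d:
  step 0: 0  (start)
  step 1: 4  (read c: 0→4)
  step 2: 2  (read c: 4→2)
  step 3: 3  (read d: 2→3)
  step 4: 0  (read c: 3→0)   ← first repeat (0 seen earlier)
  step 5: 2  (read d: 0→2)
  step 6: 3  (read c: 2→3)
  step 7: 2  (read d: 3→2)

So i = 0, j = 4, giving x = w[0:0] = ε, y = w[0:4] = ccdc, z = w[4:7] = dcd.
Check: |xy| = 4 ≤ 5 and |y| = 4 ≥ 1. Reading y takes A from 0 back to 0, so every xyⁱz is accepted.

ccdc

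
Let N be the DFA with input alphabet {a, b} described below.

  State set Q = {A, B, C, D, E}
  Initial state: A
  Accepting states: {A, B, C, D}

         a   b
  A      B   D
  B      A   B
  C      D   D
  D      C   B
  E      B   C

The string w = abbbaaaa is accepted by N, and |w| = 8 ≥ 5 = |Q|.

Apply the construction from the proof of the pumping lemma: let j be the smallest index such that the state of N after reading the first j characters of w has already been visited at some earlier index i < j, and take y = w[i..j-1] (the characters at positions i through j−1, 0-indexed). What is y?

b

State sequence: A -a-> B -b-> B -b-> B -b-> B -a-> A -a-> B -a-> A -a-> B
First repeat at step 2: B was already visited.

So i = 1, j = 2, giving x = w[0:1] = a, y = w[1:2] = b, z = w[2:8] = bbaaaa.
Check: |xy| = 2 ≤ 5 and |y| = 1 ≥ 1. Reading y takes N from B back to B, so every xyⁱz is accepted.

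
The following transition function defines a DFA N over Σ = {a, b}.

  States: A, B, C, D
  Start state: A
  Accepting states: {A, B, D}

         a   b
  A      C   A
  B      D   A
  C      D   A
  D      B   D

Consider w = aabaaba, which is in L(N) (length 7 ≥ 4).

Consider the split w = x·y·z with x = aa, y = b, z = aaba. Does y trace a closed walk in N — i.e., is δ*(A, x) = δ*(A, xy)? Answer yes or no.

State sequence: A -a-> C -a-> D -b-> D

After x (step 2): D. After xy (step 3): D.
They match, so y = b drives N around a cycle from D back to itself; pumping y any number of times keeps N in D before reading z, and xyⁱz ∈ L(N) for every i ≥ 0.

yes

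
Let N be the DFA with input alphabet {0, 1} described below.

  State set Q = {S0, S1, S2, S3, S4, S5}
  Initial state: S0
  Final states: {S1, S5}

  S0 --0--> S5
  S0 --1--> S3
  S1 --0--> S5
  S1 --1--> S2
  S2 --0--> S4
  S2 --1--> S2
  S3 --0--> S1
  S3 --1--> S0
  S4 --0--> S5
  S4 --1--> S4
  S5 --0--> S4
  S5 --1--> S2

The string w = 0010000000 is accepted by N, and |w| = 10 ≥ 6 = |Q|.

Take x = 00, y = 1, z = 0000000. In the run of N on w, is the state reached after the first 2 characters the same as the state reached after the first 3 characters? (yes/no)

yes

Run of N on the first 3 characters of w = 0 0 1:
  step 0: S0  (start)
  step 1: S5  (read 0: S0→S5)
  step 2: S4  (read 0: S5→S4)
  step 3: S4  (read 1: S4→S4)

After x (step 2): S4. After xy (step 3): S4.
They match, so y = 1 drives N around a cycle from S4 back to itself; pumping y any number of times keeps N in S4 before reading z, and xyⁱz ∈ L(N) for every i ≥ 0.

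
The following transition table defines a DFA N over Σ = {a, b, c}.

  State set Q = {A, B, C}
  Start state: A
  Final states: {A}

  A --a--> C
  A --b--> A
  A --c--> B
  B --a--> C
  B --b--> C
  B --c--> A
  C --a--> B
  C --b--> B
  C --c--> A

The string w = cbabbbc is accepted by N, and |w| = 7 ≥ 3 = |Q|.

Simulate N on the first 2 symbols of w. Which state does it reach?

C

Run of N on the first 2 characters of w = c b:
  step 0: A  (start)
  step 1: B  (read c: A→B)
  step 2: C  (read b: B→C)

After reading 2 characters, N is in state C.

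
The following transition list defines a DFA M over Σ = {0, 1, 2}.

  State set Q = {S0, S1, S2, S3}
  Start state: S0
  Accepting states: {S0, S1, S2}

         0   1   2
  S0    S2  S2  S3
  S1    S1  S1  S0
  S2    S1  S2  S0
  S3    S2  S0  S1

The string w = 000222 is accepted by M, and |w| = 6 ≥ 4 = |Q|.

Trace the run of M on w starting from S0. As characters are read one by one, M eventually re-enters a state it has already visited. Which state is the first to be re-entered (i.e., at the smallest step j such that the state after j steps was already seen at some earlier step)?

State sequence: S0 -0-> S2 -0-> S1 -0-> S1 -2-> S0 -2-> S3 -2-> S1
First repeat at step 3: S1 was already visited.

The earliest repeat is at step j = 3: M is in S1, which it already visited at step i = 2.
With |Q| = 4, pigeonhole forces a state repeat no later than step 4; the substring read between the first and second visits to that state can be pumped.

S1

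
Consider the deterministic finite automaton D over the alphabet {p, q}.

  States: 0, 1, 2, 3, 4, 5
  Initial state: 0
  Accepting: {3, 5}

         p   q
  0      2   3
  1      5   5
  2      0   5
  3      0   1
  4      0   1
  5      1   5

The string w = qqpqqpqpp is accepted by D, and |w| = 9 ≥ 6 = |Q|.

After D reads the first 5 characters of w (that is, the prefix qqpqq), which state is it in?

State sequence: 0 -q-> 3 -q-> 1 -p-> 5 -q-> 5 -q-> 5

After reading 5 characters, D is in state 5.

5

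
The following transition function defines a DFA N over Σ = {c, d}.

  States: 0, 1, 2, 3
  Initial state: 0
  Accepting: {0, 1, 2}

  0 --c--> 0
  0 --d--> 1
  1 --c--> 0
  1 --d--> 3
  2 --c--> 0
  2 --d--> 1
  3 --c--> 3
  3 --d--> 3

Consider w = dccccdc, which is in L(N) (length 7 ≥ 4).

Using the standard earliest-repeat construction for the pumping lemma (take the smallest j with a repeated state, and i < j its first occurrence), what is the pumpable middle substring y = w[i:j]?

State sequence: 0 -d-> 1 -c-> 0 -c-> 0 -c-> 0 -c-> 0 -d-> 1 -c-> 0
First repeat at step 2: 0 was already visited.

So i = 0, j = 2, giving x = w[0:0] = ε, y = w[0:2] = dc, z = w[2:7] = cccdc.
Check: |xy| = 2 ≤ 4 and |y| = 2 ≥ 1. Reading y takes N from 0 back to 0, so every xyⁱz is accepted.
Pumping length from the standard proof: p = 4 (the number of states). The repeated state found above gives |xy| = j ≤ 4 and |y| = j − i ≥ 1.

dc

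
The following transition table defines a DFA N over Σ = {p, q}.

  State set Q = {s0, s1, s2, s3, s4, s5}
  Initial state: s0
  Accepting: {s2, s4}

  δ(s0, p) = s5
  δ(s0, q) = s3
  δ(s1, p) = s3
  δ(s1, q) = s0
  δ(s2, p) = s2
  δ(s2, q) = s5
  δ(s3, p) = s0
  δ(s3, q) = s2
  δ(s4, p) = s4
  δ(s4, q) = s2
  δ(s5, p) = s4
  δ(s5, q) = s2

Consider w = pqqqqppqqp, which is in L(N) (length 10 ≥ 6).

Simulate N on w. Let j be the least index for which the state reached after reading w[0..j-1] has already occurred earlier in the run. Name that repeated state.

State sequence: s0 -p-> s5 -q-> s2 -q-> s5 -q-> s2 -q-> s5 -p-> s4 -p-> s4 -q-> s2 -q-> s5 -p-> s4
First repeat at step 3: s5 was already visited.

The earliest repeat is at step j = 3: N is in s5, which it already visited at step i = 1.

s5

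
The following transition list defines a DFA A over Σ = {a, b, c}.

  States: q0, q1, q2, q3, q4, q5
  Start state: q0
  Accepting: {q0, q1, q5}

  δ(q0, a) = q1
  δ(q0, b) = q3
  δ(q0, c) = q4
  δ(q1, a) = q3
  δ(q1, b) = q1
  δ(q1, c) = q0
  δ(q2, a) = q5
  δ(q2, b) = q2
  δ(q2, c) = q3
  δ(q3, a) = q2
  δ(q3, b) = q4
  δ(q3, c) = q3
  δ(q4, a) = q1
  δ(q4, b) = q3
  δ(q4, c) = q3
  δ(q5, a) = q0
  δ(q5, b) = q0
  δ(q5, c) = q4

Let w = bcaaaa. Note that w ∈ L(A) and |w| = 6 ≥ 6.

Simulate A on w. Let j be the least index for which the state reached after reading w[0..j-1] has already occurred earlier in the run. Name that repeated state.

q3

State sequence: q0 -b-> q3 -c-> q3 -a-> q2 -a-> q5 -a-> q0 -a-> q1
First repeat at step 2: q3 was already visited.

The earliest repeat is at step j = 2: A is in q3, which it already visited at step i = 1.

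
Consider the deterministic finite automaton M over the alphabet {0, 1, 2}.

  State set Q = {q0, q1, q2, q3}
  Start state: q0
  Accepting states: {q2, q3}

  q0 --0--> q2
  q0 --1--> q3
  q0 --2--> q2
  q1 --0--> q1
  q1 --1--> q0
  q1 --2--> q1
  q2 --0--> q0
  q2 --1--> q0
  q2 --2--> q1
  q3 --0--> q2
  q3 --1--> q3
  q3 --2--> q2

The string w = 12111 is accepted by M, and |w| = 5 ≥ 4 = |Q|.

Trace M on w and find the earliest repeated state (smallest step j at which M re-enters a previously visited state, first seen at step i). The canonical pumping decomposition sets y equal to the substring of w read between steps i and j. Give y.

State sequence: q0 -1-> q3 -2-> q2 -1-> q0 -1-> q3 -1-> q3
First repeat at step 3: q0 was already visited.

So i = 0, j = 3, giving x = w[0:0] = ε, y = w[0:3] = 121, z = w[3:5] = 11.
Check: |xy| = 3 ≤ 4 and |y| = 3 ≥ 1. Reading y takes M from q0 back to q0, so every xyⁱz is accepted.

121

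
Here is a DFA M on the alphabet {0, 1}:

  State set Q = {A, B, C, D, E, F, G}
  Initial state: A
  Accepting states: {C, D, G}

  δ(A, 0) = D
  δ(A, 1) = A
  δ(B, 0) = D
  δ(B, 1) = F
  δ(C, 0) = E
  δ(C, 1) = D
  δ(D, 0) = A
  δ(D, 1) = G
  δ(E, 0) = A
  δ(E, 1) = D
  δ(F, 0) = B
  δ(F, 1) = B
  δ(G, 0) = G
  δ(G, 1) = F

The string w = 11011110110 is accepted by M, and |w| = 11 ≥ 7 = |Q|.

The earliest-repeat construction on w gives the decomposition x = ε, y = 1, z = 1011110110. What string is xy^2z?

xy^2z = ε·1·1·1011110110 = 111011110110.
Reading y = 1 takes M from A back to A, so after x·y·y the machine is still in A, and z then leads to the accepting state D. Hence 111011110110 ∈ L(M).

111011110110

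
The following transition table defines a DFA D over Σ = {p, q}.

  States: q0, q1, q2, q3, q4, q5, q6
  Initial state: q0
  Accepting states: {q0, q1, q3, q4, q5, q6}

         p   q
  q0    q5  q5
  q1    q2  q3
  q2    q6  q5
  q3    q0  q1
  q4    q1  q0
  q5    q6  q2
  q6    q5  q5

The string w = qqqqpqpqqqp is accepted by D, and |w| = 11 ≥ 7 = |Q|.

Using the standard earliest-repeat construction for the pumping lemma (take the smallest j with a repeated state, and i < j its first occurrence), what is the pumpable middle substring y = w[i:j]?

Run of D on w = q q q q p q p q q q p:
  step 0: q0  (start)
  step 1: q5  (read q: q0→q5)
  step 2: q2  (read q: q5→q2)
  step 3: q5  (read q: q2→q5)   ← first repeat (q5 seen earlier)
  step 4: q2  (read q: q5→q2)
  step 5: q6  (read p: q2→q6)
  step 6: q5  (read q: q6→q5)
  step 7: q6  (read p: q5→q6)
  step 8: q5  (read q: q6→q5)
  step 9: q2  (read q: q5→q2)
  step 10: q5  (read q: q2→q5)
  step 11: q6  (read p: q5→q6)

So i = 1, j = 3, giving x = w[0:1] = q, y = w[1:3] = qq, z = w[3:11] = qpqpqqqp.
Check: |xy| = 3 ≤ 7 and |y| = 2 ≥ 1. Reading y takes D from q5 back to q5, so every xyⁱz is accepted.

qq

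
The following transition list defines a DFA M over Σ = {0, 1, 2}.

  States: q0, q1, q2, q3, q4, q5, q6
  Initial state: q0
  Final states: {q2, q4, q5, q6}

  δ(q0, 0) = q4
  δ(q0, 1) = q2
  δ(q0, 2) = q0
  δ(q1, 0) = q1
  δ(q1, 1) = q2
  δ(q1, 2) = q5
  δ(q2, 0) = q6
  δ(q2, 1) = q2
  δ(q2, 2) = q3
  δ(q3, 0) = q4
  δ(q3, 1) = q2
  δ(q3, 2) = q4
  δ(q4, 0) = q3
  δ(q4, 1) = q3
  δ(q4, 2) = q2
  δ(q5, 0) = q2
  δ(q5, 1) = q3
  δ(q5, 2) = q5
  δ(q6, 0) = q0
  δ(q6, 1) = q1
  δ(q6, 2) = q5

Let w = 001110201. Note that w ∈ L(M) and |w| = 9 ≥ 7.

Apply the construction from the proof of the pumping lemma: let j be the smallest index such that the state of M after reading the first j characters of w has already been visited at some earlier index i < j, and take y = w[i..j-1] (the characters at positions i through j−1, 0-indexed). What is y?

Run of M on w = 0 0 1 1 1 0 2 0 1:
  step 0: q0  (start)
  step 1: q4  (read 0: q0→q4)
  step 2: q3  (read 0: q4→q3)
  step 3: q2  (read 1: q3→q2)
  step 4: q2  (read 1: q2→q2)   ← first repeat (q2 seen earlier)
  step 5: q2  (read 1: q2→q2)
  step 6: q6  (read 0: q2→q6)
  step 7: q5  (read 2: q6→q5)
  step 8: q2  (read 0: q5→q2)
  step 9: q2  (read 1: q2→q2)

So i = 3, j = 4, giving x = w[0:3] = 001, y = w[3:4] = 1, z = w[4:9] = 10201.
Check: |xy| = 4 ≤ 7 and |y| = 1 ≥ 1. Reading y takes M from q2 back to q2, so every xyⁱz is accepted.
Pumping length from the standard proof: p = 7 (the number of states). The repeated state found above gives |xy| = j ≤ 7 and |y| = j − i ≥ 1.

1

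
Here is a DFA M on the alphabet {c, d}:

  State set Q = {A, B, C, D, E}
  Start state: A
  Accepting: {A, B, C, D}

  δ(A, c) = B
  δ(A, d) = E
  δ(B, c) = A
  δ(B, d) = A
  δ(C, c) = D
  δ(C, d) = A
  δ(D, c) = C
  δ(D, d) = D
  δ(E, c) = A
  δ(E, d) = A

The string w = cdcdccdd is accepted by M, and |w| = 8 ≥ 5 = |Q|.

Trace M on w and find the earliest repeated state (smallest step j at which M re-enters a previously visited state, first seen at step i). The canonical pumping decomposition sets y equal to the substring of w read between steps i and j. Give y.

Run of M on w = c d c d c c d d:
  step 0: A  (start)
  step 1: B  (read c: A→B)
  step 2: A  (read d: B→A)   ← first repeat (A seen earlier)
  step 3: B  (read c: A→B)
  step 4: A  (read d: B→A)
  step 5: B  (read c: A→B)
  step 6: A  (read c: B→A)
  step 7: E  (read d: A→E)
  step 8: A  (read d: E→A)

So i = 0, j = 2, giving x = w[0:0] = ε, y = w[0:2] = cd, z = w[2:8] = cdccdd.
Check: |xy| = 2 ≤ 5 and |y| = 2 ≥ 1. Reading y takes M from A back to A, so every xyⁱz is accepted.
Pumping length from the standard proof: p = 5 (the number of states). The repeated state found above gives |xy| = j ≤ 5 and |y| = j − i ≥ 1.

cd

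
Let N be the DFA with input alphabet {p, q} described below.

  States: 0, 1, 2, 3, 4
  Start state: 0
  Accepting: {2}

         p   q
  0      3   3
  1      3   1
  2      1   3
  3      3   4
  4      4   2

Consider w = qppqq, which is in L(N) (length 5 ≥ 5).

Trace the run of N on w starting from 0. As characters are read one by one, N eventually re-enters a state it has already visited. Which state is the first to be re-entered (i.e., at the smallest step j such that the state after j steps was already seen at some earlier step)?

3

State sequence: 0 -q-> 3 -p-> 3 -p-> 3 -q-> 4 -q-> 2
First repeat at step 2: 3 was already visited.

The earliest repeat is at step j = 2: N is in 3, which it already visited at step i = 1.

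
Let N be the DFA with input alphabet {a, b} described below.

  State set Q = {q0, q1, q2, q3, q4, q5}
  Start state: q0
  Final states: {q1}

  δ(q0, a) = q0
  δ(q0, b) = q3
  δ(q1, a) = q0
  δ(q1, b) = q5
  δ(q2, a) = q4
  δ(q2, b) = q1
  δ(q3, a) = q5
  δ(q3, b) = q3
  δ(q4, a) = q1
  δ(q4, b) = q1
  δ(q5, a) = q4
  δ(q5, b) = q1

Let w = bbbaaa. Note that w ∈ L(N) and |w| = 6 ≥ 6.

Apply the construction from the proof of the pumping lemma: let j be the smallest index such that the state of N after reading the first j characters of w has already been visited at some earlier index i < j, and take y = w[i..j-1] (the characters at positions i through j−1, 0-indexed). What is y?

b

State sequence: q0 -b-> q3 -b-> q3 -b-> q3 -a-> q5 -a-> q4 -a-> q1
First repeat at step 2: q3 was already visited.

So i = 1, j = 2, giving x = w[0:1] = b, y = w[1:2] = b, z = w[2:6] = baaa.
Check: |xy| = 2 ≤ 6 and |y| = 1 ≥ 1. Reading y takes N from q3 back to q3, so every xyⁱz is accepted.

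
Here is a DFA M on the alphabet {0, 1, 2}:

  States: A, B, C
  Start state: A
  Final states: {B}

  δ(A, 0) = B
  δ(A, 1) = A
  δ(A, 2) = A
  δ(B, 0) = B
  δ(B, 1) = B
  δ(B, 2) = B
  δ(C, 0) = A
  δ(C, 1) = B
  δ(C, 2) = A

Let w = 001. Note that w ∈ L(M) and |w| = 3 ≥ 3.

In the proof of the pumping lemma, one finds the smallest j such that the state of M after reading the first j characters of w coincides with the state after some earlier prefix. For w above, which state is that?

Run of M on w = 0 0 1:
  step 0: A  (start)
  step 1: B  (read 0: A→B)
  step 2: B  (read 0: B→B)   ← first repeat (B seen earlier)
  step 3: B  (read 1: B→B)

The earliest repeat is at step j = 2: M is in B, which it already visited at step i = 1.

B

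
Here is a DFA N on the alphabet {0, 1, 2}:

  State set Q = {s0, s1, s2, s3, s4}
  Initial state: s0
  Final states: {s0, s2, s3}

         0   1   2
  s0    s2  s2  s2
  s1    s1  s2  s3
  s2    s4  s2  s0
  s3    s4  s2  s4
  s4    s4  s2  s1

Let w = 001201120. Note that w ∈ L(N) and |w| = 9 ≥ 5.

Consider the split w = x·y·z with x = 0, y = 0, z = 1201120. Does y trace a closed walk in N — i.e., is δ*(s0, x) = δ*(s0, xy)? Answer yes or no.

no

Run of N on the first 2 characters of w = 0 0:
  step 0: s0  (start)
  step 1: s2  (read 0: s0→s2)
  step 2: s4  (read 0: s2→s4)

After x (step 1): s2. After xy (step 2): s4.
They differ (s2 ≠ s4), so y is not a cycle from the state after x; this split is not the one the pumping-lemma construction produces, and pumping y need not keep the string in L(N).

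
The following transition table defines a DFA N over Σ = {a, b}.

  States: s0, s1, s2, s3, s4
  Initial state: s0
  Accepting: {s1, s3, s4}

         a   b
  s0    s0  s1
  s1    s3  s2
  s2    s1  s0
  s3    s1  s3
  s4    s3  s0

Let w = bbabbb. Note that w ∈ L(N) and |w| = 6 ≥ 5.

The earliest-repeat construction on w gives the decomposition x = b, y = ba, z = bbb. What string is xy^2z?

xy^2z = b·ba·ba·bbb = bbababbb.
Reading y = ba takes N from s1 back to s1, so after x·y·y the machine is still in s1, and z then leads to the accepting state s1. Hence bbababbb ∈ L(N).

bbababbb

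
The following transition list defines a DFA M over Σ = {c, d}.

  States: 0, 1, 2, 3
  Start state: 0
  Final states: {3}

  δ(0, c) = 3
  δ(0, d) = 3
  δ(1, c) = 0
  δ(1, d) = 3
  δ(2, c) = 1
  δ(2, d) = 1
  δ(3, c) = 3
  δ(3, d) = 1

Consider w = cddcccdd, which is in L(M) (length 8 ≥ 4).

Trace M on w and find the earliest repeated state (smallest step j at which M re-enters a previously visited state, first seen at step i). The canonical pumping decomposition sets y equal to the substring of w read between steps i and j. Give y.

dd

State sequence: 0 -c-> 3 -d-> 1 -d-> 3 -c-> 3 -c-> 3 -c-> 3 -d-> 1 -d-> 3
First repeat at step 3: 3 was already visited.

So i = 1, j = 3, giving x = w[0:1] = c, y = w[1:3] = dd, z = w[3:8] = cccdd.
Check: |xy| = 3 ≤ 4 and |y| = 2 ≥ 1. Reading y takes M from 3 back to 3, so every xyⁱz is accepted.
Since M has 4 states, any run of length ≥ 4 visits 4+1 states, so by pigeonhole some state repeats within the first 4 steps — that repeat gives the pumpable loop.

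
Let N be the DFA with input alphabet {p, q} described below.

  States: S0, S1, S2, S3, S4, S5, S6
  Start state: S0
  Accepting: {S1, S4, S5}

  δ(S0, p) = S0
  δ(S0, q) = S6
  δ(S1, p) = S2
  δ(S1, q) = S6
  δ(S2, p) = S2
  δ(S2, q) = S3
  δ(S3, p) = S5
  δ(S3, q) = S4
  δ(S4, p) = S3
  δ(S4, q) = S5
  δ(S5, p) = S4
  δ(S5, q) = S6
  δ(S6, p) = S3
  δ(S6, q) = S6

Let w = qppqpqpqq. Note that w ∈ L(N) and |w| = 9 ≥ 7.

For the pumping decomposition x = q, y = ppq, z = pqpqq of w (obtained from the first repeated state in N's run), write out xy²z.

qppqppqpqpqq

xy^2z = q·ppq·ppq·pqpqq = qppqppqpqpqq.
Reading y = ppq takes N from S6 back to S6, so after x·y·y the machine is still in S6, and z then leads to the accepting state S5. Hence qppqppqpqpqq ∈ L(N).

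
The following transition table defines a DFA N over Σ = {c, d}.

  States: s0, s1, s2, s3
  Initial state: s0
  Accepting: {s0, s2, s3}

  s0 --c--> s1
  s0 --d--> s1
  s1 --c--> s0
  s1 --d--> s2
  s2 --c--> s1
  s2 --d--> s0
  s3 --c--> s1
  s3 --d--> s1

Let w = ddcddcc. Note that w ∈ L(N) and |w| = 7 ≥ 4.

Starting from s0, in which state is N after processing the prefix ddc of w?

State sequence: s0 -d-> s1 -d-> s2 -c-> s1

After reading 3 characters, N is in state s1.

s1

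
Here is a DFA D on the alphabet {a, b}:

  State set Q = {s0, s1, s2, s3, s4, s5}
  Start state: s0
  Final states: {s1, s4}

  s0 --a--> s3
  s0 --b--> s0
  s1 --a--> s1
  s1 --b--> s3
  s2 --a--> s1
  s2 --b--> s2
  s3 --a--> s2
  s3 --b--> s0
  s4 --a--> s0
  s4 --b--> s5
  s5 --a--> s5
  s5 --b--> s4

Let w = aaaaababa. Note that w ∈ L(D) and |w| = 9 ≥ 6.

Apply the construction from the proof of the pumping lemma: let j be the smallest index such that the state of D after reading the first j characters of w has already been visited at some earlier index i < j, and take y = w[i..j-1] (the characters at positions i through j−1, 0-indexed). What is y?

a

Run of D on w = a a a a a b a b a:
  step 0: s0  (start)
  step 1: s3  (read a: s0→s3)
  step 2: s2  (read a: s3→s2)
  step 3: s1  (read a: s2→s1)
  step 4: s1  (read a: s1→s1)   ← first repeat (s1 seen earlier)
  step 5: s1  (read a: s1→s1)
  step 6: s3  (read b: s1→s3)
  step 7: s2  (read a: s3→s2)
  step 8: s2  (read b: s2→s2)
  step 9: s1  (read a: s2→s1)

So i = 3, j = 4, giving x = w[0:3] = aaa, y = w[3:4] = a, z = w[4:9] = ababa.
Check: |xy| = 4 ≤ 6 and |y| = 1 ≥ 1. Reading y takes D from s1 back to s1, so every xyⁱz is accepted.
The DFA has 6 states, so the proof of the pumping lemma guarantees a repeated state among the first 6+1 visited; the segment between the two visits is the pumpable y.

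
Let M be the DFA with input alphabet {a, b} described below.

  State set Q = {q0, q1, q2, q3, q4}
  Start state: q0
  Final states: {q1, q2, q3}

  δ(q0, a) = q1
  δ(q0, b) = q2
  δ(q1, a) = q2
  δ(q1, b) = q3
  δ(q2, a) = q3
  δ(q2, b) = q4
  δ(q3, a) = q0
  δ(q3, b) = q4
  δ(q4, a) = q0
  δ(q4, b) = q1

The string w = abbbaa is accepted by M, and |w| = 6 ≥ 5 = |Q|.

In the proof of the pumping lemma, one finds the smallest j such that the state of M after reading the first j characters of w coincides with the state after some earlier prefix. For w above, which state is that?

q1

State sequence: q0 -a-> q1 -b-> q3 -b-> q4 -b-> q1 -a-> q2 -a-> q3
First repeat at step 4: q1 was already visited.

The earliest repeat is at step j = 4: M is in q1, which it already visited at step i = 1.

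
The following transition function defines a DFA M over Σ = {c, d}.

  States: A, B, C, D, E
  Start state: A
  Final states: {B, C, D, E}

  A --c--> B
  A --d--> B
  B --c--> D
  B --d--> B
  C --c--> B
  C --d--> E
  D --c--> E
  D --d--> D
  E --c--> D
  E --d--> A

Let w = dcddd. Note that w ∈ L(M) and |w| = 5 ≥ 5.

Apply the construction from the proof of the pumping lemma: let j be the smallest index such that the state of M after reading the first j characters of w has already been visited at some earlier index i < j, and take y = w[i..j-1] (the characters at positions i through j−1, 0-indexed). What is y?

d

State sequence: A -d-> B -c-> D -d-> D -d-> D -d-> D
First repeat at step 3: D was already visited.

So i = 2, j = 3, giving x = w[0:2] = dc, y = w[2:3] = d, z = w[3:5] = dd.
Check: |xy| = 3 ≤ 5 and |y| = 1 ≥ 1. Reading y takes M from D back to D, so every xyⁱz is accepted.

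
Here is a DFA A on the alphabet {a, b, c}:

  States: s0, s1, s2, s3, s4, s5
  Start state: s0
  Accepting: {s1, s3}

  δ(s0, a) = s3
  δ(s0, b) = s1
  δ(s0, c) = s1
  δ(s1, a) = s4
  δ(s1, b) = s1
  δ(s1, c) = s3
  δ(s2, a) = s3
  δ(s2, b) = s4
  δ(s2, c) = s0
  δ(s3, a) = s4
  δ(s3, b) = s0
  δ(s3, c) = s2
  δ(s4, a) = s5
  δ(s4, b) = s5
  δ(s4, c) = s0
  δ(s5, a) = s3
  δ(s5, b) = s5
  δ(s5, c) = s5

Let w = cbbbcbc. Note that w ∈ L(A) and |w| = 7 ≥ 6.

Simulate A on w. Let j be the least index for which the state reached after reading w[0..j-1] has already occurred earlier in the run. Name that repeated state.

s1

State sequence: s0 -c-> s1 -b-> s1 -b-> s1 -b-> s1 -c-> s3 -b-> s0 -c-> s1
First repeat at step 2: s1 was already visited.

The earliest repeat is at step j = 2: A is in s1, which it already visited at step i = 1.
Pumping length from the standard proof: p = 6 (the number of states). The repeated state found above gives |xy| = j ≤ 6 and |y| = j − i ≥ 1.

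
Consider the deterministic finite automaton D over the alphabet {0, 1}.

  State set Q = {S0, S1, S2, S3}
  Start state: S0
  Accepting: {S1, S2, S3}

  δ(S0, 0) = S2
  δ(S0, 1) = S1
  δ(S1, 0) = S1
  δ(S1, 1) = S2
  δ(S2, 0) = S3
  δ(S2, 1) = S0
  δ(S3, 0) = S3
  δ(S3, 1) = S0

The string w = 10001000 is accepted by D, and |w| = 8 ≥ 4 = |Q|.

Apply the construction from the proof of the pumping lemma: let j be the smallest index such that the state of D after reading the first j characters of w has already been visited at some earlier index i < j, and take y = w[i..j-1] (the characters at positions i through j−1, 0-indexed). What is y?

0

Run of D on w = 1 0 0 0 1 0 0 0:
  step 0: S0  (start)
  step 1: S1  (read 1: S0→S1)
  step 2: S1  (read 0: S1→S1)   ← first repeat (S1 seen earlier)
  step 3: S1  (read 0: S1→S1)
  step 4: S1  (read 0: S1→S1)
  step 5: S2  (read 1: S1→S2)
  step 6: S3  (read 0: S2→S3)
  step 7: S3  (read 0: S3→S3)
  step 8: S3  (read 0: S3→S3)

So i = 1, j = 2, giving x = w[0:1] = 1, y = w[1:2] = 0, z = w[2:8] = 001000.
Check: |xy| = 2 ≤ 4 and |y| = 1 ≥ 1. Reading y takes D from S1 back to S1, so every xyⁱz is accepted.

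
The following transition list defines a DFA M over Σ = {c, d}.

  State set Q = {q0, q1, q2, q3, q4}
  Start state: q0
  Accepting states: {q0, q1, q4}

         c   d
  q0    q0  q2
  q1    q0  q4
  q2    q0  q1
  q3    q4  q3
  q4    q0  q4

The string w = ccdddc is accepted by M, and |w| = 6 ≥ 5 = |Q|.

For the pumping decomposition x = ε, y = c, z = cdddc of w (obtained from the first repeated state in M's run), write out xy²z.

xy^2z = ε·c·c·cdddc = cccdddc.
Reading y = c takes M from q0 back to q0, so after x·y·y the machine is still in q0, and z then leads to the accepting state q0. Hence cccdddc ∈ L(M).

cccdddc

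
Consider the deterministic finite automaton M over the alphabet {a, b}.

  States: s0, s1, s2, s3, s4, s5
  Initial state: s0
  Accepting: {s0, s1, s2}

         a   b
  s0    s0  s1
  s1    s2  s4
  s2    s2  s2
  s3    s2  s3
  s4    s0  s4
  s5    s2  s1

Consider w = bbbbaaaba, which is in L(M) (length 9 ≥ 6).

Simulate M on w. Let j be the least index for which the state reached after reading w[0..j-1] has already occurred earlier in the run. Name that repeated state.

s4

Run of M on w = b b b b a a a b a:
  step 0: s0  (start)
  step 1: s1  (read b: s0→s1)
  step 2: s4  (read b: s1→s4)
  step 3: s4  (read b: s4→s4)   ← first repeat (s4 seen earlier)
  step 4: s4  (read b: s4→s4)
  step 5: s0  (read a: s4→s0)
  step 6: s0  (read a: s0→s0)
  step 7: s0  (read a: s0→s0)
  step 8: s1  (read b: s0→s1)
  step 9: s2  (read a: s1→s2)

The earliest repeat is at step j = 3: M is in s4, which it already visited at step i = 2.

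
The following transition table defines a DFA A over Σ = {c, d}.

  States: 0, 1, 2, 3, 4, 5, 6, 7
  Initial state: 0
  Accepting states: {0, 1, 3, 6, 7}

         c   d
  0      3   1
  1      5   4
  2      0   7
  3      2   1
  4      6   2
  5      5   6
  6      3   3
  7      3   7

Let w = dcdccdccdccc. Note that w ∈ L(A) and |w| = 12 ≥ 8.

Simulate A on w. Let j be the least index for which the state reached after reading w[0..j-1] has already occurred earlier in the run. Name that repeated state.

3

State sequence: 0 -d-> 1 -c-> 5 -d-> 6 -c-> 3 -c-> 2 -d-> 7 -c-> 3 -c-> 2 -d-> 7 -c-> 3 -c-> 2 -c-> 0
First repeat at step 7: 3 was already visited.

The earliest repeat is at step j = 7: A is in 3, which it already visited at step i = 4.
Since A has 8 states, any run of length ≥ 8 visits 8+1 states, so by pigeonhole some state repeats within the first 8 steps — that repeat gives the pumpable loop.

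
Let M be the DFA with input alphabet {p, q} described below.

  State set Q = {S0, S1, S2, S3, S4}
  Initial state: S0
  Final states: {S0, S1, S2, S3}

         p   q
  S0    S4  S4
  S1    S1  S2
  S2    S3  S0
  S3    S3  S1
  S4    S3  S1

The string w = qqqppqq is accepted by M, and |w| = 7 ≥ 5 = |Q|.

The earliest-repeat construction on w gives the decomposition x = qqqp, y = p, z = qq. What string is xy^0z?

qqqpqq

xy⁰z = xz = qqqp·qq = qqqpqq.
Reading y = p takes M from S3 back to S3, so after x the machine is still in S3, and z then leads to the accepting state S2. Hence qqqpqq ∈ L(M).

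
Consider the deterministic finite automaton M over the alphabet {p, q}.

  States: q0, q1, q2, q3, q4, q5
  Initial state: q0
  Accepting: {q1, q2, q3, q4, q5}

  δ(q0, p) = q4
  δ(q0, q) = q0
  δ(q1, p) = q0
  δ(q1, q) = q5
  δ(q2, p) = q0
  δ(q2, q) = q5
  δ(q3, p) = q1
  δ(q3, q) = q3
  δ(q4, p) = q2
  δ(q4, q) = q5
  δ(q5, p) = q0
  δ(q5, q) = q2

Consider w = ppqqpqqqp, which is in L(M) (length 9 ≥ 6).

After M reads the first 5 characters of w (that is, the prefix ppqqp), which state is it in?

State sequence: q0 -p-> q4 -p-> q2 -q-> q5 -q-> q2 -p-> q0

After reading 5 characters, M is in state q0.
(This kind of state-tracing is the core of the pumping-lemma construction: with 6 states, pigeonhole forces a repeat within the first 6 steps.)

q0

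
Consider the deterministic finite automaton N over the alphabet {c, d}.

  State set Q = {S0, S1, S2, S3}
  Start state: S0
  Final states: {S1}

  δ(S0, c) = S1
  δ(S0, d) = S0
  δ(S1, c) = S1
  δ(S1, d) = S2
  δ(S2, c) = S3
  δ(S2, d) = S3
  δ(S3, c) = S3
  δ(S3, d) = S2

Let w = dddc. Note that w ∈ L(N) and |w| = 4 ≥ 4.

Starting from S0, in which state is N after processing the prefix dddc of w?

S1

State sequence: S0 -d-> S0 -d-> S0 -d-> S0 -c-> S1

After reading 4 characters, N is in state S1.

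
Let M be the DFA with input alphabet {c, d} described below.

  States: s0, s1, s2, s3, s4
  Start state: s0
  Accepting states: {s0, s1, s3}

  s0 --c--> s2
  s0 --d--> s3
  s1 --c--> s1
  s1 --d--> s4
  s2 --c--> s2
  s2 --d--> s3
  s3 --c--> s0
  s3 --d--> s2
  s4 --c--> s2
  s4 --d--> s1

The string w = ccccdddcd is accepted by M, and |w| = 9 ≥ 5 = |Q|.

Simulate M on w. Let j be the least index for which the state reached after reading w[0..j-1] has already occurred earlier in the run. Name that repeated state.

s2

Run of M on w = c c c c d d d c d:
  step 0: s0  (start)
  step 1: s2  (read c: s0→s2)
  step 2: s2  (read c: s2→s2)   ← first repeat (s2 seen earlier)
  step 3: s2  (read c: s2→s2)
  step 4: s2  (read c: s2→s2)
  step 5: s3  (read d: s2→s3)
  step 6: s2  (read d: s3→s2)
  step 7: s3  (read d: s2→s3)
  step 8: s0  (read c: s3→s0)
  step 9: s3  (read d: s0→s3)

The earliest repeat is at step j = 2: M is in s2, which it already visited at step i = 1.
With |Q| = 5, pigeonhole forces a state repeat no later than step 5; the substring read between the first and second visits to that state can be pumped.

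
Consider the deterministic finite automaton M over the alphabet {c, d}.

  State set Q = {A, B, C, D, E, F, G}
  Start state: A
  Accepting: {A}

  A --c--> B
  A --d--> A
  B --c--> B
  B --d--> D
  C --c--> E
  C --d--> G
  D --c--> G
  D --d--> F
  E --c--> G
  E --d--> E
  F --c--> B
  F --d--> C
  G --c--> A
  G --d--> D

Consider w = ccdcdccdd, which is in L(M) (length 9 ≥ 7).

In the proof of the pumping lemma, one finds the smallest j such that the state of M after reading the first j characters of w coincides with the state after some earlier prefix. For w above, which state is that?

Run of M on w = c c d c d c c d d:
  step 0: A  (start)
  step 1: B  (read c: A→B)
  step 2: B  (read c: B→B)   ← first repeat (B seen earlier)
  step 3: D  (read d: B→D)
  step 4: G  (read c: D→G)
  step 5: D  (read d: G→D)
  step 6: G  (read c: D→G)
  step 7: A  (read c: G→A)
  step 8: A  (read d: A→A)
  step 9: A  (read d: A→A)

The earliest repeat is at step j = 2: M is in B, which it already visited at step i = 1.

B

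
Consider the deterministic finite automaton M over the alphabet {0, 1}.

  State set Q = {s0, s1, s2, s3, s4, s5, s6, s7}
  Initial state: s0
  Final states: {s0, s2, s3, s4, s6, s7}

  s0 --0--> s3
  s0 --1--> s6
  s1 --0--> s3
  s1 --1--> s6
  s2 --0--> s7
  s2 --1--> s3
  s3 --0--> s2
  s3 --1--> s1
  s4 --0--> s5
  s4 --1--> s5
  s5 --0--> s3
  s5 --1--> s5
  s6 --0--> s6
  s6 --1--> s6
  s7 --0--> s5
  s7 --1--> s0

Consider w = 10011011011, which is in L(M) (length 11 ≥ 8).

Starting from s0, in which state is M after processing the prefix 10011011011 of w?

Run of M on the first 11 characters of w = 1 0 0 1 1 0 1 1 0 1 1:
  step 0: s0  (start)
  step 1: s6  (read 1: s0→s6)
  step 2: s6  (read 0: s6→s6)
  step 3: s6  (read 0: s6→s6)
  step 4: s6  (read 1: s6→s6)
  step 5: s6  (read 1: s6→s6)
  step 6: s6  (read 0: s6→s6)
  step 7: s6  (read 1: s6→s6)
  step 8: s6  (read 1: s6→s6)
  step 9: s6  (read 0: s6→s6)
  step 10: s6  (read 1: s6→s6)
  step 11: s6  (read 1: s6→s6)

After reading 11 characters, M is in state s6.

s6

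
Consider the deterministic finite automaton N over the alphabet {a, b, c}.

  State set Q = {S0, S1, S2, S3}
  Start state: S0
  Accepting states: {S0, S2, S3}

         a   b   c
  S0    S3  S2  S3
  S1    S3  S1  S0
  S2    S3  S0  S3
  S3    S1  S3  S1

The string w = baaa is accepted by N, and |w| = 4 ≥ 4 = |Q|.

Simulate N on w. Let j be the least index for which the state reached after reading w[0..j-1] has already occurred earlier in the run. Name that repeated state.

Run of N on w = b a a a:
  step 0: S0  (start)
  step 1: S2  (read b: S0→S2)
  step 2: S3  (read a: S2→S3)
  step 3: S1  (read a: S3→S1)
  step 4: S3  (read a: S1→S3)   ← first repeat (S3 seen earlier)

The earliest repeat is at step j = 4: N is in S3, which it already visited at step i = 2.
Since N has 4 states, any run of length ≥ 4 visits 4+1 states, so by pigeonhole some state repeats within the first 4 steps — that repeat gives the pumpable loop.

S3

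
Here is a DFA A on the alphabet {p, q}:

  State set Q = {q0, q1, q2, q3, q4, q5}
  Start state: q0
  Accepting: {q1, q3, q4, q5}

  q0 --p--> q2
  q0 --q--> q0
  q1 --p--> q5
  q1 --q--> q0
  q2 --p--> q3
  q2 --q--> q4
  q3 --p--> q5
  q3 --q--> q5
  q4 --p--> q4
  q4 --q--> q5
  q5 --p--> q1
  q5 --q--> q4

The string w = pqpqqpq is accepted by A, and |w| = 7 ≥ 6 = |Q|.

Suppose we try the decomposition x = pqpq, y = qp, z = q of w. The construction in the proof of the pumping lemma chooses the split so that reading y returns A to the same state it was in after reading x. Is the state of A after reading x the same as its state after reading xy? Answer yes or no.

no

Run of A on the first 6 characters of w = p q p q q p:
  step 0: q0  (start)
  step 1: q2  (read p: q0→q2)
  step 2: q4  (read q: q2→q4)
  step 3: q4  (read p: q4→q4)
  step 4: q5  (read q: q4→q5)
  step 5: q4  (read q: q5→q4)
  step 6: q4  (read p: q4→q4)

After x (step 4): q5. After xy (step 6): q4.
They differ (q5 ≠ q4), so y is not a cycle from the state after x; this split is not the one the pumping-lemma construction produces, and pumping y need not keep the string in L(A).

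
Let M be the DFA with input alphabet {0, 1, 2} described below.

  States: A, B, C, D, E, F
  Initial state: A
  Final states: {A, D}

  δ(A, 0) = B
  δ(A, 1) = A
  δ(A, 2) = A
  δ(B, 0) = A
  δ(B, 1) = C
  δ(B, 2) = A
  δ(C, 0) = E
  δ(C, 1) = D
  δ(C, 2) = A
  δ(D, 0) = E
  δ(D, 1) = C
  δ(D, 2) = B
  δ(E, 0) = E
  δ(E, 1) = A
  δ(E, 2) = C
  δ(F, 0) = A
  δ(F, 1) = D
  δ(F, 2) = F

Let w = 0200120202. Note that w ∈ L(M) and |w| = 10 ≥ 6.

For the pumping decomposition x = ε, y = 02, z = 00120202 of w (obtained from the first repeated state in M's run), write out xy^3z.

02020200120202

xy^3z = ε·02·02·02·00120202 = 02020200120202.
Reading y = 02 takes M from A back to A, so after x·y·y·y the machine is still in A, and z then leads to the accepting state A. Hence 02020200120202 ∈ L(M).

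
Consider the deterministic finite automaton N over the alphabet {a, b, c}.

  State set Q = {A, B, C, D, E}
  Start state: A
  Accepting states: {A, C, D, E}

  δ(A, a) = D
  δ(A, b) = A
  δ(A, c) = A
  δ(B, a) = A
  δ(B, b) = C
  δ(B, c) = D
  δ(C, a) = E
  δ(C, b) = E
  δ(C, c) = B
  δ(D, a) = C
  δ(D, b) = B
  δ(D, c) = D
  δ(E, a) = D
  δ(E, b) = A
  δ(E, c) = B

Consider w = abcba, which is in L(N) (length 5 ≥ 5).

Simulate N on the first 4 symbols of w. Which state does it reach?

State sequence: A -a-> D -b-> B -c-> D -b-> B

After reading 4 characters, N is in state B.

B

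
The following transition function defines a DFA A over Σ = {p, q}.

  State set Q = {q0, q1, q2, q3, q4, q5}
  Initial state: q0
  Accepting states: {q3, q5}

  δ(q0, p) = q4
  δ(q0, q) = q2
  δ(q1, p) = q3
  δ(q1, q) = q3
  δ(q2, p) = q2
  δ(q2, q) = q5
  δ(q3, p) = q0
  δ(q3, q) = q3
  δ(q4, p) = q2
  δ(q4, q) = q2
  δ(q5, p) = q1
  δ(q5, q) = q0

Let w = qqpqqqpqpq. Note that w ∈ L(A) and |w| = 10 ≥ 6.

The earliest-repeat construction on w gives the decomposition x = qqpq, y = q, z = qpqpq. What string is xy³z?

qqpqqqqqpqpq

xy^3z = qqpq·q·q·q·qpqpq = qqpqqqqqpqpq.
Reading y = q takes A from q3 back to q3, so after x·y·y·y the machine is still in q3, and z then leads to the accepting state q5. Hence qqpqqqqqpqpq ∈ L(A).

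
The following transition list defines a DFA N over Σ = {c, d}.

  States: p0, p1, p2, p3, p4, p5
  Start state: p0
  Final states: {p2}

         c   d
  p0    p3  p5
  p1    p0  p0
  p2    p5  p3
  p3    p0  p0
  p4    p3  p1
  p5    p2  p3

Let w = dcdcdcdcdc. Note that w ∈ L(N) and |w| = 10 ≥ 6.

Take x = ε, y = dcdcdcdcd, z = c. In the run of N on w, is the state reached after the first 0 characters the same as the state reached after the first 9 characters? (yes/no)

Run of N on the first 9 characters of w = d c d c d c d c d:
  step 0: p0  (start)
  step 1: p5  (read d: p0→p5)
  step 2: p2  (read c: p5→p2)
  step 3: p3  (read d: p2→p3)
  step 4: p0  (read c: p3→p0)
  step 5: p5  (read d: p0→p5)
  step 6: p2  (read c: p5→p2)
  step 7: p3  (read d: p2→p3)
  step 8: p0  (read c: p3→p0)
  step 9: p5  (read d: p0→p5)

After x (step 0): p0. After xy (step 9): p5.
They differ (p0 ≠ p5), so y is not a cycle from the state after x; this split is not the one the pumping-lemma construction produces, and pumping y need not keep the string in L(N).

no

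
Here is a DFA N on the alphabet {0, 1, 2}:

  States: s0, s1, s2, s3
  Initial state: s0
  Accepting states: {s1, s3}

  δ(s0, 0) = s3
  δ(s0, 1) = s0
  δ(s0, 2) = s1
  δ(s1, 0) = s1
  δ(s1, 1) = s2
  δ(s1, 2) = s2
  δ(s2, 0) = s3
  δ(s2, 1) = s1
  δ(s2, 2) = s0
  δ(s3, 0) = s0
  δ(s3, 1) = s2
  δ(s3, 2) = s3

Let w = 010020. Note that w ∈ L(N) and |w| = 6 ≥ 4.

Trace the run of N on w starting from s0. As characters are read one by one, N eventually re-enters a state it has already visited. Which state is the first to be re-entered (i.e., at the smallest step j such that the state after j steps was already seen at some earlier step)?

Run of N on w = 0 1 0 0 2 0:
  step 0: s0  (start)
  step 1: s3  (read 0: s0→s3)
  step 2: s2  (read 1: s3→s2)
  step 3: s3  (read 0: s2→s3)   ← first repeat (s3 seen earlier)
  step 4: s0  (read 0: s3→s0)
  step 5: s1  (read 2: s0→s1)
  step 6: s1  (read 0: s1→s1)

The earliest repeat is at step j = 3: N is in s3, which it already visited at step i = 1.
The DFA has 4 states, so the proof of the pumping lemma guarantees a repeated state among the first 4+1 visited; the segment between the two visits is the pumpable y.

s3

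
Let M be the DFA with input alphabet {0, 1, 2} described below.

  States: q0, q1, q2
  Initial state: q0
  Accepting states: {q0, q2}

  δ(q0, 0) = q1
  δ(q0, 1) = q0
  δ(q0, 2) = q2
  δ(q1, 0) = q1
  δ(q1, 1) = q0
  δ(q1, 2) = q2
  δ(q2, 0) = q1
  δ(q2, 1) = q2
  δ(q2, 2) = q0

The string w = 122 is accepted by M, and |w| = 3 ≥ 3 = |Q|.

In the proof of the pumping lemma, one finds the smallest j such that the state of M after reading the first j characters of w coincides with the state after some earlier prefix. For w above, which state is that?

q0

State sequence: q0 -1-> q0 -2-> q2 -2-> q0
First repeat at step 1: q0 was already visited.

The earliest repeat is at step j = 1: M is in q0, which it already visited at step i = 0.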